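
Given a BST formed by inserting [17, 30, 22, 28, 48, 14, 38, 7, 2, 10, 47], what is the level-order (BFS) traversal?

Tree insertion order: [17, 30, 22, 28, 48, 14, 38, 7, 2, 10, 47]
Tree (level-order array): [17, 14, 30, 7, None, 22, 48, 2, 10, None, 28, 38, None, None, None, None, None, None, None, None, 47]
BFS from the root, enqueuing left then right child of each popped node:
  queue [17] -> pop 17, enqueue [14, 30], visited so far: [17]
  queue [14, 30] -> pop 14, enqueue [7], visited so far: [17, 14]
  queue [30, 7] -> pop 30, enqueue [22, 48], visited so far: [17, 14, 30]
  queue [7, 22, 48] -> pop 7, enqueue [2, 10], visited so far: [17, 14, 30, 7]
  queue [22, 48, 2, 10] -> pop 22, enqueue [28], visited so far: [17, 14, 30, 7, 22]
  queue [48, 2, 10, 28] -> pop 48, enqueue [38], visited so far: [17, 14, 30, 7, 22, 48]
  queue [2, 10, 28, 38] -> pop 2, enqueue [none], visited so far: [17, 14, 30, 7, 22, 48, 2]
  queue [10, 28, 38] -> pop 10, enqueue [none], visited so far: [17, 14, 30, 7, 22, 48, 2, 10]
  queue [28, 38] -> pop 28, enqueue [none], visited so far: [17, 14, 30, 7, 22, 48, 2, 10, 28]
  queue [38] -> pop 38, enqueue [47], visited so far: [17, 14, 30, 7, 22, 48, 2, 10, 28, 38]
  queue [47] -> pop 47, enqueue [none], visited so far: [17, 14, 30, 7, 22, 48, 2, 10, 28, 38, 47]
Result: [17, 14, 30, 7, 22, 48, 2, 10, 28, 38, 47]


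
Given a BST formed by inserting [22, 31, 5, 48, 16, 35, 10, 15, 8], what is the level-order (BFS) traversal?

Tree insertion order: [22, 31, 5, 48, 16, 35, 10, 15, 8]
Tree (level-order array): [22, 5, 31, None, 16, None, 48, 10, None, 35, None, 8, 15]
BFS from the root, enqueuing left then right child of each popped node:
  queue [22] -> pop 22, enqueue [5, 31], visited so far: [22]
  queue [5, 31] -> pop 5, enqueue [16], visited so far: [22, 5]
  queue [31, 16] -> pop 31, enqueue [48], visited so far: [22, 5, 31]
  queue [16, 48] -> pop 16, enqueue [10], visited so far: [22, 5, 31, 16]
  queue [48, 10] -> pop 48, enqueue [35], visited so far: [22, 5, 31, 16, 48]
  queue [10, 35] -> pop 10, enqueue [8, 15], visited so far: [22, 5, 31, 16, 48, 10]
  queue [35, 8, 15] -> pop 35, enqueue [none], visited so far: [22, 5, 31, 16, 48, 10, 35]
  queue [8, 15] -> pop 8, enqueue [none], visited so far: [22, 5, 31, 16, 48, 10, 35, 8]
  queue [15] -> pop 15, enqueue [none], visited so far: [22, 5, 31, 16, 48, 10, 35, 8, 15]
Result: [22, 5, 31, 16, 48, 10, 35, 8, 15]


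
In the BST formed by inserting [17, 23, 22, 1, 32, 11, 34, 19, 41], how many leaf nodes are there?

Tree built from: [17, 23, 22, 1, 32, 11, 34, 19, 41]
Tree (level-order array): [17, 1, 23, None, 11, 22, 32, None, None, 19, None, None, 34, None, None, None, 41]
Rule: A leaf has 0 children.
Per-node child counts:
  node 17: 2 child(ren)
  node 1: 1 child(ren)
  node 11: 0 child(ren)
  node 23: 2 child(ren)
  node 22: 1 child(ren)
  node 19: 0 child(ren)
  node 32: 1 child(ren)
  node 34: 1 child(ren)
  node 41: 0 child(ren)
Matching nodes: [11, 19, 41]
Count of leaf nodes: 3


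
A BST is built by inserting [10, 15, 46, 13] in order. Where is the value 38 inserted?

Starting tree (level order): [10, None, 15, 13, 46]
Insertion path: 10 -> 15 -> 46
Result: insert 38 as left child of 46
Final tree (level order): [10, None, 15, 13, 46, None, None, 38]


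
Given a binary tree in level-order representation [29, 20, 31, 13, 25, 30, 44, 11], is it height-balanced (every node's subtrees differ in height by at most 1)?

Tree (level-order array): [29, 20, 31, 13, 25, 30, 44, 11]
Definition: a tree is height-balanced if, at every node, |h(left) - h(right)| <= 1 (empty subtree has height -1).
Bottom-up per-node check:
  node 11: h_left=-1, h_right=-1, diff=0 [OK], height=0
  node 13: h_left=0, h_right=-1, diff=1 [OK], height=1
  node 25: h_left=-1, h_right=-1, diff=0 [OK], height=0
  node 20: h_left=1, h_right=0, diff=1 [OK], height=2
  node 30: h_left=-1, h_right=-1, diff=0 [OK], height=0
  node 44: h_left=-1, h_right=-1, diff=0 [OK], height=0
  node 31: h_left=0, h_right=0, diff=0 [OK], height=1
  node 29: h_left=2, h_right=1, diff=1 [OK], height=3
All nodes satisfy the balance condition.
Result: Balanced


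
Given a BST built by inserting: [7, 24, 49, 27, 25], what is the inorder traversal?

Tree insertion order: [7, 24, 49, 27, 25]
Tree (level-order array): [7, None, 24, None, 49, 27, None, 25]
Inorder traversal: [7, 24, 25, 27, 49]


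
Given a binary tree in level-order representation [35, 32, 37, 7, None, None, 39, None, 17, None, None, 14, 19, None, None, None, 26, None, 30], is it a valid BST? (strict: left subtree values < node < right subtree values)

Level-order array: [35, 32, 37, 7, None, None, 39, None, 17, None, None, 14, 19, None, None, None, 26, None, 30]
Validate using subtree bounds (lo, hi): at each node, require lo < value < hi,
then recurse left with hi=value and right with lo=value.
Preorder trace (stopping at first violation):
  at node 35 with bounds (-inf, +inf): OK
  at node 32 with bounds (-inf, 35): OK
  at node 7 with bounds (-inf, 32): OK
  at node 17 with bounds (7, 32): OK
  at node 14 with bounds (7, 17): OK
  at node 19 with bounds (17, 32): OK
  at node 26 with bounds (19, 32): OK
  at node 30 with bounds (26, 32): OK
  at node 37 with bounds (35, +inf): OK
  at node 39 with bounds (37, +inf): OK
No violation found at any node.
Result: Valid BST


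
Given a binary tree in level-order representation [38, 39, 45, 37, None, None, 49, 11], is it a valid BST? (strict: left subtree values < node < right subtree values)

Level-order array: [38, 39, 45, 37, None, None, 49, 11]
Validate using subtree bounds (lo, hi): at each node, require lo < value < hi,
then recurse left with hi=value and right with lo=value.
Preorder trace (stopping at first violation):
  at node 38 with bounds (-inf, +inf): OK
  at node 39 with bounds (-inf, 38): VIOLATION
Node 39 violates its bound: not (-inf < 39 < 38).
Result: Not a valid BST


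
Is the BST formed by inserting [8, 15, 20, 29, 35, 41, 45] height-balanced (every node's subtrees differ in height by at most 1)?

Tree (level-order array): [8, None, 15, None, 20, None, 29, None, 35, None, 41, None, 45]
Definition: a tree is height-balanced if, at every node, |h(left) - h(right)| <= 1 (empty subtree has height -1).
Bottom-up per-node check:
  node 45: h_left=-1, h_right=-1, diff=0 [OK], height=0
  node 41: h_left=-1, h_right=0, diff=1 [OK], height=1
  node 35: h_left=-1, h_right=1, diff=2 [FAIL (|-1-1|=2 > 1)], height=2
  node 29: h_left=-1, h_right=2, diff=3 [FAIL (|-1-2|=3 > 1)], height=3
  node 20: h_left=-1, h_right=3, diff=4 [FAIL (|-1-3|=4 > 1)], height=4
  node 15: h_left=-1, h_right=4, diff=5 [FAIL (|-1-4|=5 > 1)], height=5
  node 8: h_left=-1, h_right=5, diff=6 [FAIL (|-1-5|=6 > 1)], height=6
Node 35 violates the condition: |-1 - 1| = 2 > 1.
Result: Not balanced


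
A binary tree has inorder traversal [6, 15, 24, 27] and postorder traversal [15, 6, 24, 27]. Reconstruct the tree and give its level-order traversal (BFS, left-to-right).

Inorder:   [6, 15, 24, 27]
Postorder: [15, 6, 24, 27]
Algorithm: postorder visits root last, so walk postorder right-to-left;
each value is the root of the current inorder slice — split it at that
value, recurse on the right subtree first, then the left.
Recursive splits:
  root=27; inorder splits into left=[6, 15, 24], right=[]
  root=24; inorder splits into left=[6, 15], right=[]
  root=6; inorder splits into left=[], right=[15]
  root=15; inorder splits into left=[], right=[]
Reconstructed level-order: [27, 24, 6, 15]


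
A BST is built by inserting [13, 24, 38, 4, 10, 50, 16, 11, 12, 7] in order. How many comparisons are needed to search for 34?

Search path for 34: 13 -> 24 -> 38
Found: False
Comparisons: 3


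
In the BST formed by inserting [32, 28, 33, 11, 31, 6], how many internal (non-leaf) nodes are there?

Tree built from: [32, 28, 33, 11, 31, 6]
Tree (level-order array): [32, 28, 33, 11, 31, None, None, 6]
Rule: An internal node has at least one child.
Per-node child counts:
  node 32: 2 child(ren)
  node 28: 2 child(ren)
  node 11: 1 child(ren)
  node 6: 0 child(ren)
  node 31: 0 child(ren)
  node 33: 0 child(ren)
Matching nodes: [32, 28, 11]
Count of internal (non-leaf) nodes: 3


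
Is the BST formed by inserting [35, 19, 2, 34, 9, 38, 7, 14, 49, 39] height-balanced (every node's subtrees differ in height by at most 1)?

Tree (level-order array): [35, 19, 38, 2, 34, None, 49, None, 9, None, None, 39, None, 7, 14]
Definition: a tree is height-balanced if, at every node, |h(left) - h(right)| <= 1 (empty subtree has height -1).
Bottom-up per-node check:
  node 7: h_left=-1, h_right=-1, diff=0 [OK], height=0
  node 14: h_left=-1, h_right=-1, diff=0 [OK], height=0
  node 9: h_left=0, h_right=0, diff=0 [OK], height=1
  node 2: h_left=-1, h_right=1, diff=2 [FAIL (|-1-1|=2 > 1)], height=2
  node 34: h_left=-1, h_right=-1, diff=0 [OK], height=0
  node 19: h_left=2, h_right=0, diff=2 [FAIL (|2-0|=2 > 1)], height=3
  node 39: h_left=-1, h_right=-1, diff=0 [OK], height=0
  node 49: h_left=0, h_right=-1, diff=1 [OK], height=1
  node 38: h_left=-1, h_right=1, diff=2 [FAIL (|-1-1|=2 > 1)], height=2
  node 35: h_left=3, h_right=2, diff=1 [OK], height=4
Node 2 violates the condition: |-1 - 1| = 2 > 1.
Result: Not balanced


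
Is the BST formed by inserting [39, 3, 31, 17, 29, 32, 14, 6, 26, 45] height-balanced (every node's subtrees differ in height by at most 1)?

Tree (level-order array): [39, 3, 45, None, 31, None, None, 17, 32, 14, 29, None, None, 6, None, 26]
Definition: a tree is height-balanced if, at every node, |h(left) - h(right)| <= 1 (empty subtree has height -1).
Bottom-up per-node check:
  node 6: h_left=-1, h_right=-1, diff=0 [OK], height=0
  node 14: h_left=0, h_right=-1, diff=1 [OK], height=1
  node 26: h_left=-1, h_right=-1, diff=0 [OK], height=0
  node 29: h_left=0, h_right=-1, diff=1 [OK], height=1
  node 17: h_left=1, h_right=1, diff=0 [OK], height=2
  node 32: h_left=-1, h_right=-1, diff=0 [OK], height=0
  node 31: h_left=2, h_right=0, diff=2 [FAIL (|2-0|=2 > 1)], height=3
  node 3: h_left=-1, h_right=3, diff=4 [FAIL (|-1-3|=4 > 1)], height=4
  node 45: h_left=-1, h_right=-1, diff=0 [OK], height=0
  node 39: h_left=4, h_right=0, diff=4 [FAIL (|4-0|=4 > 1)], height=5
Node 31 violates the condition: |2 - 0| = 2 > 1.
Result: Not balanced


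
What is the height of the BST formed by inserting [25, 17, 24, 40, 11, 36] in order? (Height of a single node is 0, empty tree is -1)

Insertion order: [25, 17, 24, 40, 11, 36]
Tree (level-order array): [25, 17, 40, 11, 24, 36]
Compute height bottom-up (empty subtree = -1):
  height(11) = 1 + max(-1, -1) = 0
  height(24) = 1 + max(-1, -1) = 0
  height(17) = 1 + max(0, 0) = 1
  height(36) = 1 + max(-1, -1) = 0
  height(40) = 1 + max(0, -1) = 1
  height(25) = 1 + max(1, 1) = 2
Height = 2


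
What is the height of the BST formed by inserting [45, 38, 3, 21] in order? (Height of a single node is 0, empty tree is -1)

Insertion order: [45, 38, 3, 21]
Tree (level-order array): [45, 38, None, 3, None, None, 21]
Compute height bottom-up (empty subtree = -1):
  height(21) = 1 + max(-1, -1) = 0
  height(3) = 1 + max(-1, 0) = 1
  height(38) = 1 + max(1, -1) = 2
  height(45) = 1 + max(2, -1) = 3
Height = 3


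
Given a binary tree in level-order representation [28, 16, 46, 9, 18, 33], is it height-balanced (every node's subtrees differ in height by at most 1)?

Tree (level-order array): [28, 16, 46, 9, 18, 33]
Definition: a tree is height-balanced if, at every node, |h(left) - h(right)| <= 1 (empty subtree has height -1).
Bottom-up per-node check:
  node 9: h_left=-1, h_right=-1, diff=0 [OK], height=0
  node 18: h_left=-1, h_right=-1, diff=0 [OK], height=0
  node 16: h_left=0, h_right=0, diff=0 [OK], height=1
  node 33: h_left=-1, h_right=-1, diff=0 [OK], height=0
  node 46: h_left=0, h_right=-1, diff=1 [OK], height=1
  node 28: h_left=1, h_right=1, diff=0 [OK], height=2
All nodes satisfy the balance condition.
Result: Balanced


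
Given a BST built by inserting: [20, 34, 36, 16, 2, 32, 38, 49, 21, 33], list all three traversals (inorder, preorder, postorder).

Tree insertion order: [20, 34, 36, 16, 2, 32, 38, 49, 21, 33]
Tree (level-order array): [20, 16, 34, 2, None, 32, 36, None, None, 21, 33, None, 38, None, None, None, None, None, 49]
Inorder (L, root, R): [2, 16, 20, 21, 32, 33, 34, 36, 38, 49]
Preorder (root, L, R): [20, 16, 2, 34, 32, 21, 33, 36, 38, 49]
Postorder (L, R, root): [2, 16, 21, 33, 32, 49, 38, 36, 34, 20]


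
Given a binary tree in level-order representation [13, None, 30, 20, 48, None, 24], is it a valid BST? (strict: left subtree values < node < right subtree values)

Level-order array: [13, None, 30, 20, 48, None, 24]
Validate using subtree bounds (lo, hi): at each node, require lo < value < hi,
then recurse left with hi=value and right with lo=value.
Preorder trace (stopping at first violation):
  at node 13 with bounds (-inf, +inf): OK
  at node 30 with bounds (13, +inf): OK
  at node 20 with bounds (13, 30): OK
  at node 24 with bounds (20, 30): OK
  at node 48 with bounds (30, +inf): OK
No violation found at any node.
Result: Valid BST


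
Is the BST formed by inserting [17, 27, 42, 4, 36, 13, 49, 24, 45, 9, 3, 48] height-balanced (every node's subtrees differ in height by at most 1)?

Tree (level-order array): [17, 4, 27, 3, 13, 24, 42, None, None, 9, None, None, None, 36, 49, None, None, None, None, 45, None, None, 48]
Definition: a tree is height-balanced if, at every node, |h(left) - h(right)| <= 1 (empty subtree has height -1).
Bottom-up per-node check:
  node 3: h_left=-1, h_right=-1, diff=0 [OK], height=0
  node 9: h_left=-1, h_right=-1, diff=0 [OK], height=0
  node 13: h_left=0, h_right=-1, diff=1 [OK], height=1
  node 4: h_left=0, h_right=1, diff=1 [OK], height=2
  node 24: h_left=-1, h_right=-1, diff=0 [OK], height=0
  node 36: h_left=-1, h_right=-1, diff=0 [OK], height=0
  node 48: h_left=-1, h_right=-1, diff=0 [OK], height=0
  node 45: h_left=-1, h_right=0, diff=1 [OK], height=1
  node 49: h_left=1, h_right=-1, diff=2 [FAIL (|1--1|=2 > 1)], height=2
  node 42: h_left=0, h_right=2, diff=2 [FAIL (|0-2|=2 > 1)], height=3
  node 27: h_left=0, h_right=3, diff=3 [FAIL (|0-3|=3 > 1)], height=4
  node 17: h_left=2, h_right=4, diff=2 [FAIL (|2-4|=2 > 1)], height=5
Node 49 violates the condition: |1 - -1| = 2 > 1.
Result: Not balanced


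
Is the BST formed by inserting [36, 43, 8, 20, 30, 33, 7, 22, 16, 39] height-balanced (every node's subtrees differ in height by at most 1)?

Tree (level-order array): [36, 8, 43, 7, 20, 39, None, None, None, 16, 30, None, None, None, None, 22, 33]
Definition: a tree is height-balanced if, at every node, |h(left) - h(right)| <= 1 (empty subtree has height -1).
Bottom-up per-node check:
  node 7: h_left=-1, h_right=-1, diff=0 [OK], height=0
  node 16: h_left=-1, h_right=-1, diff=0 [OK], height=0
  node 22: h_left=-1, h_right=-1, diff=0 [OK], height=0
  node 33: h_left=-1, h_right=-1, diff=0 [OK], height=0
  node 30: h_left=0, h_right=0, diff=0 [OK], height=1
  node 20: h_left=0, h_right=1, diff=1 [OK], height=2
  node 8: h_left=0, h_right=2, diff=2 [FAIL (|0-2|=2 > 1)], height=3
  node 39: h_left=-1, h_right=-1, diff=0 [OK], height=0
  node 43: h_left=0, h_right=-1, diff=1 [OK], height=1
  node 36: h_left=3, h_right=1, diff=2 [FAIL (|3-1|=2 > 1)], height=4
Node 8 violates the condition: |0 - 2| = 2 > 1.
Result: Not balanced


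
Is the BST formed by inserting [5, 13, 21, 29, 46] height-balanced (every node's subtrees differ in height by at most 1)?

Tree (level-order array): [5, None, 13, None, 21, None, 29, None, 46]
Definition: a tree is height-balanced if, at every node, |h(left) - h(right)| <= 1 (empty subtree has height -1).
Bottom-up per-node check:
  node 46: h_left=-1, h_right=-1, diff=0 [OK], height=0
  node 29: h_left=-1, h_right=0, diff=1 [OK], height=1
  node 21: h_left=-1, h_right=1, diff=2 [FAIL (|-1-1|=2 > 1)], height=2
  node 13: h_left=-1, h_right=2, diff=3 [FAIL (|-1-2|=3 > 1)], height=3
  node 5: h_left=-1, h_right=3, diff=4 [FAIL (|-1-3|=4 > 1)], height=4
Node 21 violates the condition: |-1 - 1| = 2 > 1.
Result: Not balanced


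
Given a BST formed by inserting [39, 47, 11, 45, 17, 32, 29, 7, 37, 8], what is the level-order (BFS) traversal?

Tree insertion order: [39, 47, 11, 45, 17, 32, 29, 7, 37, 8]
Tree (level-order array): [39, 11, 47, 7, 17, 45, None, None, 8, None, 32, None, None, None, None, 29, 37]
BFS from the root, enqueuing left then right child of each popped node:
  queue [39] -> pop 39, enqueue [11, 47], visited so far: [39]
  queue [11, 47] -> pop 11, enqueue [7, 17], visited so far: [39, 11]
  queue [47, 7, 17] -> pop 47, enqueue [45], visited so far: [39, 11, 47]
  queue [7, 17, 45] -> pop 7, enqueue [8], visited so far: [39, 11, 47, 7]
  queue [17, 45, 8] -> pop 17, enqueue [32], visited so far: [39, 11, 47, 7, 17]
  queue [45, 8, 32] -> pop 45, enqueue [none], visited so far: [39, 11, 47, 7, 17, 45]
  queue [8, 32] -> pop 8, enqueue [none], visited so far: [39, 11, 47, 7, 17, 45, 8]
  queue [32] -> pop 32, enqueue [29, 37], visited so far: [39, 11, 47, 7, 17, 45, 8, 32]
  queue [29, 37] -> pop 29, enqueue [none], visited so far: [39, 11, 47, 7, 17, 45, 8, 32, 29]
  queue [37] -> pop 37, enqueue [none], visited so far: [39, 11, 47, 7, 17, 45, 8, 32, 29, 37]
Result: [39, 11, 47, 7, 17, 45, 8, 32, 29, 37]


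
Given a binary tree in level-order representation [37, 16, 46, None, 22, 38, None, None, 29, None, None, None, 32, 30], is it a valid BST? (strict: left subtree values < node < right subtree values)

Level-order array: [37, 16, 46, None, 22, 38, None, None, 29, None, None, None, 32, 30]
Validate using subtree bounds (lo, hi): at each node, require lo < value < hi,
then recurse left with hi=value and right with lo=value.
Preorder trace (stopping at first violation):
  at node 37 with bounds (-inf, +inf): OK
  at node 16 with bounds (-inf, 37): OK
  at node 22 with bounds (16, 37): OK
  at node 29 with bounds (22, 37): OK
  at node 32 with bounds (29, 37): OK
  at node 30 with bounds (29, 32): OK
  at node 46 with bounds (37, +inf): OK
  at node 38 with bounds (37, 46): OK
No violation found at any node.
Result: Valid BST


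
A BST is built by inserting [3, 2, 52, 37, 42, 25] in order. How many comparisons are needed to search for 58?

Search path for 58: 3 -> 52
Found: False
Comparisons: 2


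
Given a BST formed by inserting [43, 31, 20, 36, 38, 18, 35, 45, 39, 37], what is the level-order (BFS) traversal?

Tree insertion order: [43, 31, 20, 36, 38, 18, 35, 45, 39, 37]
Tree (level-order array): [43, 31, 45, 20, 36, None, None, 18, None, 35, 38, None, None, None, None, 37, 39]
BFS from the root, enqueuing left then right child of each popped node:
  queue [43] -> pop 43, enqueue [31, 45], visited so far: [43]
  queue [31, 45] -> pop 31, enqueue [20, 36], visited so far: [43, 31]
  queue [45, 20, 36] -> pop 45, enqueue [none], visited so far: [43, 31, 45]
  queue [20, 36] -> pop 20, enqueue [18], visited so far: [43, 31, 45, 20]
  queue [36, 18] -> pop 36, enqueue [35, 38], visited so far: [43, 31, 45, 20, 36]
  queue [18, 35, 38] -> pop 18, enqueue [none], visited so far: [43, 31, 45, 20, 36, 18]
  queue [35, 38] -> pop 35, enqueue [none], visited so far: [43, 31, 45, 20, 36, 18, 35]
  queue [38] -> pop 38, enqueue [37, 39], visited so far: [43, 31, 45, 20, 36, 18, 35, 38]
  queue [37, 39] -> pop 37, enqueue [none], visited so far: [43, 31, 45, 20, 36, 18, 35, 38, 37]
  queue [39] -> pop 39, enqueue [none], visited so far: [43, 31, 45, 20, 36, 18, 35, 38, 37, 39]
Result: [43, 31, 45, 20, 36, 18, 35, 38, 37, 39]


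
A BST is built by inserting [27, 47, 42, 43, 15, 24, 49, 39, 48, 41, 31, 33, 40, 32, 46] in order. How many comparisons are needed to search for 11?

Search path for 11: 27 -> 15
Found: False
Comparisons: 2


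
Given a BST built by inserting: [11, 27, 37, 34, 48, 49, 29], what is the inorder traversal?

Tree insertion order: [11, 27, 37, 34, 48, 49, 29]
Tree (level-order array): [11, None, 27, None, 37, 34, 48, 29, None, None, 49]
Inorder traversal: [11, 27, 29, 34, 37, 48, 49]


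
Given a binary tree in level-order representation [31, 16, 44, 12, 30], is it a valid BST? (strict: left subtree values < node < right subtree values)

Level-order array: [31, 16, 44, 12, 30]
Validate using subtree bounds (lo, hi): at each node, require lo < value < hi,
then recurse left with hi=value and right with lo=value.
Preorder trace (stopping at first violation):
  at node 31 with bounds (-inf, +inf): OK
  at node 16 with bounds (-inf, 31): OK
  at node 12 with bounds (-inf, 16): OK
  at node 30 with bounds (16, 31): OK
  at node 44 with bounds (31, +inf): OK
No violation found at any node.
Result: Valid BST


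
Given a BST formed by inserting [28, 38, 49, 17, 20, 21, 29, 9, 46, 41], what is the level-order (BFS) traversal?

Tree insertion order: [28, 38, 49, 17, 20, 21, 29, 9, 46, 41]
Tree (level-order array): [28, 17, 38, 9, 20, 29, 49, None, None, None, 21, None, None, 46, None, None, None, 41]
BFS from the root, enqueuing left then right child of each popped node:
  queue [28] -> pop 28, enqueue [17, 38], visited so far: [28]
  queue [17, 38] -> pop 17, enqueue [9, 20], visited so far: [28, 17]
  queue [38, 9, 20] -> pop 38, enqueue [29, 49], visited so far: [28, 17, 38]
  queue [9, 20, 29, 49] -> pop 9, enqueue [none], visited so far: [28, 17, 38, 9]
  queue [20, 29, 49] -> pop 20, enqueue [21], visited so far: [28, 17, 38, 9, 20]
  queue [29, 49, 21] -> pop 29, enqueue [none], visited so far: [28, 17, 38, 9, 20, 29]
  queue [49, 21] -> pop 49, enqueue [46], visited so far: [28, 17, 38, 9, 20, 29, 49]
  queue [21, 46] -> pop 21, enqueue [none], visited so far: [28, 17, 38, 9, 20, 29, 49, 21]
  queue [46] -> pop 46, enqueue [41], visited so far: [28, 17, 38, 9, 20, 29, 49, 21, 46]
  queue [41] -> pop 41, enqueue [none], visited so far: [28, 17, 38, 9, 20, 29, 49, 21, 46, 41]
Result: [28, 17, 38, 9, 20, 29, 49, 21, 46, 41]


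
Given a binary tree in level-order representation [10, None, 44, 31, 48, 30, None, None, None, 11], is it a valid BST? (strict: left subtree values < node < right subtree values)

Level-order array: [10, None, 44, 31, 48, 30, None, None, None, 11]
Validate using subtree bounds (lo, hi): at each node, require lo < value < hi,
then recurse left with hi=value and right with lo=value.
Preorder trace (stopping at first violation):
  at node 10 with bounds (-inf, +inf): OK
  at node 44 with bounds (10, +inf): OK
  at node 31 with bounds (10, 44): OK
  at node 30 with bounds (10, 31): OK
  at node 11 with bounds (10, 30): OK
  at node 48 with bounds (44, +inf): OK
No violation found at any node.
Result: Valid BST


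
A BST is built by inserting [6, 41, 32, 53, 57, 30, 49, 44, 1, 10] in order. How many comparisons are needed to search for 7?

Search path for 7: 6 -> 41 -> 32 -> 30 -> 10
Found: False
Comparisons: 5


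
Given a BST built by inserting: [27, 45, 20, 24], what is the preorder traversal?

Tree insertion order: [27, 45, 20, 24]
Tree (level-order array): [27, 20, 45, None, 24]
Preorder traversal: [27, 20, 24, 45]


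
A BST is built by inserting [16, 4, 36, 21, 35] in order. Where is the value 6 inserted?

Starting tree (level order): [16, 4, 36, None, None, 21, None, None, 35]
Insertion path: 16 -> 4
Result: insert 6 as right child of 4
Final tree (level order): [16, 4, 36, None, 6, 21, None, None, None, None, 35]


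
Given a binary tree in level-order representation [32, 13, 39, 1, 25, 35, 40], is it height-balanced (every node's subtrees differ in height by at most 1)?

Tree (level-order array): [32, 13, 39, 1, 25, 35, 40]
Definition: a tree is height-balanced if, at every node, |h(left) - h(right)| <= 1 (empty subtree has height -1).
Bottom-up per-node check:
  node 1: h_left=-1, h_right=-1, diff=0 [OK], height=0
  node 25: h_left=-1, h_right=-1, diff=0 [OK], height=0
  node 13: h_left=0, h_right=0, diff=0 [OK], height=1
  node 35: h_left=-1, h_right=-1, diff=0 [OK], height=0
  node 40: h_left=-1, h_right=-1, diff=0 [OK], height=0
  node 39: h_left=0, h_right=0, diff=0 [OK], height=1
  node 32: h_left=1, h_right=1, diff=0 [OK], height=2
All nodes satisfy the balance condition.
Result: Balanced


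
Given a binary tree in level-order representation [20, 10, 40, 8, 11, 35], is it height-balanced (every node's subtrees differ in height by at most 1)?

Tree (level-order array): [20, 10, 40, 8, 11, 35]
Definition: a tree is height-balanced if, at every node, |h(left) - h(right)| <= 1 (empty subtree has height -1).
Bottom-up per-node check:
  node 8: h_left=-1, h_right=-1, diff=0 [OK], height=0
  node 11: h_left=-1, h_right=-1, diff=0 [OK], height=0
  node 10: h_left=0, h_right=0, diff=0 [OK], height=1
  node 35: h_left=-1, h_right=-1, diff=0 [OK], height=0
  node 40: h_left=0, h_right=-1, diff=1 [OK], height=1
  node 20: h_left=1, h_right=1, diff=0 [OK], height=2
All nodes satisfy the balance condition.
Result: Balanced


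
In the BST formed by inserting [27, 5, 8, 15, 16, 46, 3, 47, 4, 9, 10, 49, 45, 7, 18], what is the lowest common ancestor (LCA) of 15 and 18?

Tree insertion order: [27, 5, 8, 15, 16, 46, 3, 47, 4, 9, 10, 49, 45, 7, 18]
Tree (level-order array): [27, 5, 46, 3, 8, 45, 47, None, 4, 7, 15, None, None, None, 49, None, None, None, None, 9, 16, None, None, None, 10, None, 18]
In a BST, the LCA of p=15, q=18 is the first node v on the
root-to-leaf path with p <= v <= q (go left if both < v, right if both > v).
Walk from root:
  at 27: both 15 and 18 < 27, go left
  at 5: both 15 and 18 > 5, go right
  at 8: both 15 and 18 > 8, go right
  at 15: 15 <= 15 <= 18, this is the LCA
LCA = 15


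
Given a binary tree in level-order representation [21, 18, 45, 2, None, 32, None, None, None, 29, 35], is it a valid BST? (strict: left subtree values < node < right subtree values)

Level-order array: [21, 18, 45, 2, None, 32, None, None, None, 29, 35]
Validate using subtree bounds (lo, hi): at each node, require lo < value < hi,
then recurse left with hi=value and right with lo=value.
Preorder trace (stopping at first violation):
  at node 21 with bounds (-inf, +inf): OK
  at node 18 with bounds (-inf, 21): OK
  at node 2 with bounds (-inf, 18): OK
  at node 45 with bounds (21, +inf): OK
  at node 32 with bounds (21, 45): OK
  at node 29 with bounds (21, 32): OK
  at node 35 with bounds (32, 45): OK
No violation found at any node.
Result: Valid BST


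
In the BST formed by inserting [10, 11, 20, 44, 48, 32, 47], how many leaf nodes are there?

Tree built from: [10, 11, 20, 44, 48, 32, 47]
Tree (level-order array): [10, None, 11, None, 20, None, 44, 32, 48, None, None, 47]
Rule: A leaf has 0 children.
Per-node child counts:
  node 10: 1 child(ren)
  node 11: 1 child(ren)
  node 20: 1 child(ren)
  node 44: 2 child(ren)
  node 32: 0 child(ren)
  node 48: 1 child(ren)
  node 47: 0 child(ren)
Matching nodes: [32, 47]
Count of leaf nodes: 2


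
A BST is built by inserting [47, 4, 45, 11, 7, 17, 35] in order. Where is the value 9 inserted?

Starting tree (level order): [47, 4, None, None, 45, 11, None, 7, 17, None, None, None, 35]
Insertion path: 47 -> 4 -> 45 -> 11 -> 7
Result: insert 9 as right child of 7
Final tree (level order): [47, 4, None, None, 45, 11, None, 7, 17, None, 9, None, 35]


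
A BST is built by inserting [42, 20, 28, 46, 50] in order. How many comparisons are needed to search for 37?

Search path for 37: 42 -> 20 -> 28
Found: False
Comparisons: 3


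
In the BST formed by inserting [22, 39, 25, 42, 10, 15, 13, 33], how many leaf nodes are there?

Tree built from: [22, 39, 25, 42, 10, 15, 13, 33]
Tree (level-order array): [22, 10, 39, None, 15, 25, 42, 13, None, None, 33]
Rule: A leaf has 0 children.
Per-node child counts:
  node 22: 2 child(ren)
  node 10: 1 child(ren)
  node 15: 1 child(ren)
  node 13: 0 child(ren)
  node 39: 2 child(ren)
  node 25: 1 child(ren)
  node 33: 0 child(ren)
  node 42: 0 child(ren)
Matching nodes: [13, 33, 42]
Count of leaf nodes: 3


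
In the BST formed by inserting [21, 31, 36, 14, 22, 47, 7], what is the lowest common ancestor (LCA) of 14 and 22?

Tree insertion order: [21, 31, 36, 14, 22, 47, 7]
Tree (level-order array): [21, 14, 31, 7, None, 22, 36, None, None, None, None, None, 47]
In a BST, the LCA of p=14, q=22 is the first node v on the
root-to-leaf path with p <= v <= q (go left if both < v, right if both > v).
Walk from root:
  at 21: 14 <= 21 <= 22, this is the LCA
LCA = 21


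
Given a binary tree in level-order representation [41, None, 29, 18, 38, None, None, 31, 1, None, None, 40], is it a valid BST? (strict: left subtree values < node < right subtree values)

Level-order array: [41, None, 29, 18, 38, None, None, 31, 1, None, None, 40]
Validate using subtree bounds (lo, hi): at each node, require lo < value < hi,
then recurse left with hi=value and right with lo=value.
Preorder trace (stopping at first violation):
  at node 41 with bounds (-inf, +inf): OK
  at node 29 with bounds (41, +inf): VIOLATION
Node 29 violates its bound: not (41 < 29 < +inf).
Result: Not a valid BST


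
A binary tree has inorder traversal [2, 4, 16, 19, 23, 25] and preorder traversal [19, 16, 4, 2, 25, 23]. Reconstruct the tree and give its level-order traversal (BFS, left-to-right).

Inorder:  [2, 4, 16, 19, 23, 25]
Preorder: [19, 16, 4, 2, 25, 23]
Algorithm: preorder visits root first, so consume preorder in order;
for each root, split the current inorder slice at that value into
left-subtree inorder and right-subtree inorder, then recurse.
Recursive splits:
  root=19; inorder splits into left=[2, 4, 16], right=[23, 25]
  root=16; inorder splits into left=[2, 4], right=[]
  root=4; inorder splits into left=[2], right=[]
  root=2; inorder splits into left=[], right=[]
  root=25; inorder splits into left=[23], right=[]
  root=23; inorder splits into left=[], right=[]
Reconstructed level-order: [19, 16, 25, 4, 23, 2]


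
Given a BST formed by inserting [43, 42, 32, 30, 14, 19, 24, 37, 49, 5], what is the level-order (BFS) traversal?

Tree insertion order: [43, 42, 32, 30, 14, 19, 24, 37, 49, 5]
Tree (level-order array): [43, 42, 49, 32, None, None, None, 30, 37, 14, None, None, None, 5, 19, None, None, None, 24]
BFS from the root, enqueuing left then right child of each popped node:
  queue [43] -> pop 43, enqueue [42, 49], visited so far: [43]
  queue [42, 49] -> pop 42, enqueue [32], visited so far: [43, 42]
  queue [49, 32] -> pop 49, enqueue [none], visited so far: [43, 42, 49]
  queue [32] -> pop 32, enqueue [30, 37], visited so far: [43, 42, 49, 32]
  queue [30, 37] -> pop 30, enqueue [14], visited so far: [43, 42, 49, 32, 30]
  queue [37, 14] -> pop 37, enqueue [none], visited so far: [43, 42, 49, 32, 30, 37]
  queue [14] -> pop 14, enqueue [5, 19], visited so far: [43, 42, 49, 32, 30, 37, 14]
  queue [5, 19] -> pop 5, enqueue [none], visited so far: [43, 42, 49, 32, 30, 37, 14, 5]
  queue [19] -> pop 19, enqueue [24], visited so far: [43, 42, 49, 32, 30, 37, 14, 5, 19]
  queue [24] -> pop 24, enqueue [none], visited so far: [43, 42, 49, 32, 30, 37, 14, 5, 19, 24]
Result: [43, 42, 49, 32, 30, 37, 14, 5, 19, 24]


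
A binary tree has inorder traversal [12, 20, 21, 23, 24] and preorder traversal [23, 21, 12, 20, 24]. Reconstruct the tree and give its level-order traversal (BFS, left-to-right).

Inorder:  [12, 20, 21, 23, 24]
Preorder: [23, 21, 12, 20, 24]
Algorithm: preorder visits root first, so consume preorder in order;
for each root, split the current inorder slice at that value into
left-subtree inorder and right-subtree inorder, then recurse.
Recursive splits:
  root=23; inorder splits into left=[12, 20, 21], right=[24]
  root=21; inorder splits into left=[12, 20], right=[]
  root=12; inorder splits into left=[], right=[20]
  root=20; inorder splits into left=[], right=[]
  root=24; inorder splits into left=[], right=[]
Reconstructed level-order: [23, 21, 24, 12, 20]


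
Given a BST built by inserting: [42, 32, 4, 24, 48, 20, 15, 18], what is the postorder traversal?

Tree insertion order: [42, 32, 4, 24, 48, 20, 15, 18]
Tree (level-order array): [42, 32, 48, 4, None, None, None, None, 24, 20, None, 15, None, None, 18]
Postorder traversal: [18, 15, 20, 24, 4, 32, 48, 42]


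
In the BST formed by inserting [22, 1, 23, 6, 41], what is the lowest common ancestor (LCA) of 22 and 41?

Tree insertion order: [22, 1, 23, 6, 41]
Tree (level-order array): [22, 1, 23, None, 6, None, 41]
In a BST, the LCA of p=22, q=41 is the first node v on the
root-to-leaf path with p <= v <= q (go left if both < v, right if both > v).
Walk from root:
  at 22: 22 <= 22 <= 41, this is the LCA
LCA = 22


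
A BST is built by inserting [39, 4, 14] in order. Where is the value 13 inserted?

Starting tree (level order): [39, 4, None, None, 14]
Insertion path: 39 -> 4 -> 14
Result: insert 13 as left child of 14
Final tree (level order): [39, 4, None, None, 14, 13]


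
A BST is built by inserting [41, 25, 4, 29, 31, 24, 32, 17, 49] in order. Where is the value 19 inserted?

Starting tree (level order): [41, 25, 49, 4, 29, None, None, None, 24, None, 31, 17, None, None, 32]
Insertion path: 41 -> 25 -> 4 -> 24 -> 17
Result: insert 19 as right child of 17
Final tree (level order): [41, 25, 49, 4, 29, None, None, None, 24, None, 31, 17, None, None, 32, None, 19]


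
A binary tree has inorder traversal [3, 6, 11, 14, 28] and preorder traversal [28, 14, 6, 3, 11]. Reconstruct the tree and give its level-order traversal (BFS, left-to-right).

Inorder:  [3, 6, 11, 14, 28]
Preorder: [28, 14, 6, 3, 11]
Algorithm: preorder visits root first, so consume preorder in order;
for each root, split the current inorder slice at that value into
left-subtree inorder and right-subtree inorder, then recurse.
Recursive splits:
  root=28; inorder splits into left=[3, 6, 11, 14], right=[]
  root=14; inorder splits into left=[3, 6, 11], right=[]
  root=6; inorder splits into left=[3], right=[11]
  root=3; inorder splits into left=[], right=[]
  root=11; inorder splits into left=[], right=[]
Reconstructed level-order: [28, 14, 6, 3, 11]


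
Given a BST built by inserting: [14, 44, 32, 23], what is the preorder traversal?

Tree insertion order: [14, 44, 32, 23]
Tree (level-order array): [14, None, 44, 32, None, 23]
Preorder traversal: [14, 44, 32, 23]


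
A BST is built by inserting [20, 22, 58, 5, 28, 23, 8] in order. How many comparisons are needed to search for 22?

Search path for 22: 20 -> 22
Found: True
Comparisons: 2


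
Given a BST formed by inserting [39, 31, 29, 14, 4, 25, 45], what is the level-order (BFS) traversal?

Tree insertion order: [39, 31, 29, 14, 4, 25, 45]
Tree (level-order array): [39, 31, 45, 29, None, None, None, 14, None, 4, 25]
BFS from the root, enqueuing left then right child of each popped node:
  queue [39] -> pop 39, enqueue [31, 45], visited so far: [39]
  queue [31, 45] -> pop 31, enqueue [29], visited so far: [39, 31]
  queue [45, 29] -> pop 45, enqueue [none], visited so far: [39, 31, 45]
  queue [29] -> pop 29, enqueue [14], visited so far: [39, 31, 45, 29]
  queue [14] -> pop 14, enqueue [4, 25], visited so far: [39, 31, 45, 29, 14]
  queue [4, 25] -> pop 4, enqueue [none], visited so far: [39, 31, 45, 29, 14, 4]
  queue [25] -> pop 25, enqueue [none], visited so far: [39, 31, 45, 29, 14, 4, 25]
Result: [39, 31, 45, 29, 14, 4, 25]


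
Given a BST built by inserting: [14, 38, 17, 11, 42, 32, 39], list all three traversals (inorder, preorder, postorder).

Tree insertion order: [14, 38, 17, 11, 42, 32, 39]
Tree (level-order array): [14, 11, 38, None, None, 17, 42, None, 32, 39]
Inorder (L, root, R): [11, 14, 17, 32, 38, 39, 42]
Preorder (root, L, R): [14, 11, 38, 17, 32, 42, 39]
Postorder (L, R, root): [11, 32, 17, 39, 42, 38, 14]


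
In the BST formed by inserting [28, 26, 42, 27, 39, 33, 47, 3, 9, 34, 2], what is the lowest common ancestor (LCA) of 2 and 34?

Tree insertion order: [28, 26, 42, 27, 39, 33, 47, 3, 9, 34, 2]
Tree (level-order array): [28, 26, 42, 3, 27, 39, 47, 2, 9, None, None, 33, None, None, None, None, None, None, None, None, 34]
In a BST, the LCA of p=2, q=34 is the first node v on the
root-to-leaf path with p <= v <= q (go left if both < v, right if both > v).
Walk from root:
  at 28: 2 <= 28 <= 34, this is the LCA
LCA = 28


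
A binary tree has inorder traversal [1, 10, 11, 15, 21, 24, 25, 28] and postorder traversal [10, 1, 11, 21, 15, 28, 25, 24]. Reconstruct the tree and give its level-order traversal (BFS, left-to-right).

Inorder:   [1, 10, 11, 15, 21, 24, 25, 28]
Postorder: [10, 1, 11, 21, 15, 28, 25, 24]
Algorithm: postorder visits root last, so walk postorder right-to-left;
each value is the root of the current inorder slice — split it at that
value, recurse on the right subtree first, then the left.
Recursive splits:
  root=24; inorder splits into left=[1, 10, 11, 15, 21], right=[25, 28]
  root=25; inorder splits into left=[], right=[28]
  root=28; inorder splits into left=[], right=[]
  root=15; inorder splits into left=[1, 10, 11], right=[21]
  root=21; inorder splits into left=[], right=[]
  root=11; inorder splits into left=[1, 10], right=[]
  root=1; inorder splits into left=[], right=[10]
  root=10; inorder splits into left=[], right=[]
Reconstructed level-order: [24, 15, 25, 11, 21, 28, 1, 10]


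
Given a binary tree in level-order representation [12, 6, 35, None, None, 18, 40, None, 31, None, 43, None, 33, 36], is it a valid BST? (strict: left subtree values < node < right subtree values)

Level-order array: [12, 6, 35, None, None, 18, 40, None, 31, None, 43, None, 33, 36]
Validate using subtree bounds (lo, hi): at each node, require lo < value < hi,
then recurse left with hi=value and right with lo=value.
Preorder trace (stopping at first violation):
  at node 12 with bounds (-inf, +inf): OK
  at node 6 with bounds (-inf, 12): OK
  at node 35 with bounds (12, +inf): OK
  at node 18 with bounds (12, 35): OK
  at node 31 with bounds (18, 35): OK
  at node 33 with bounds (31, 35): OK
  at node 40 with bounds (35, +inf): OK
  at node 43 with bounds (40, +inf): OK
  at node 36 with bounds (40, 43): VIOLATION
Node 36 violates its bound: not (40 < 36 < 43).
Result: Not a valid BST


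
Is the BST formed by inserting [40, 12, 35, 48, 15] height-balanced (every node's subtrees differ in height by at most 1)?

Tree (level-order array): [40, 12, 48, None, 35, None, None, 15]
Definition: a tree is height-balanced if, at every node, |h(left) - h(right)| <= 1 (empty subtree has height -1).
Bottom-up per-node check:
  node 15: h_left=-1, h_right=-1, diff=0 [OK], height=0
  node 35: h_left=0, h_right=-1, diff=1 [OK], height=1
  node 12: h_left=-1, h_right=1, diff=2 [FAIL (|-1-1|=2 > 1)], height=2
  node 48: h_left=-1, h_right=-1, diff=0 [OK], height=0
  node 40: h_left=2, h_right=0, diff=2 [FAIL (|2-0|=2 > 1)], height=3
Node 12 violates the condition: |-1 - 1| = 2 > 1.
Result: Not balanced


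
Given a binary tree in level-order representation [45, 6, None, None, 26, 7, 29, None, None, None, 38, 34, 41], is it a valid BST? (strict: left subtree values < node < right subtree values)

Level-order array: [45, 6, None, None, 26, 7, 29, None, None, None, 38, 34, 41]
Validate using subtree bounds (lo, hi): at each node, require lo < value < hi,
then recurse left with hi=value and right with lo=value.
Preorder trace (stopping at first violation):
  at node 45 with bounds (-inf, +inf): OK
  at node 6 with bounds (-inf, 45): OK
  at node 26 with bounds (6, 45): OK
  at node 7 with bounds (6, 26): OK
  at node 29 with bounds (26, 45): OK
  at node 38 with bounds (29, 45): OK
  at node 34 with bounds (29, 38): OK
  at node 41 with bounds (38, 45): OK
No violation found at any node.
Result: Valid BST


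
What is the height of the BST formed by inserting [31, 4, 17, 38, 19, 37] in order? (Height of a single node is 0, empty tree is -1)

Insertion order: [31, 4, 17, 38, 19, 37]
Tree (level-order array): [31, 4, 38, None, 17, 37, None, None, 19]
Compute height bottom-up (empty subtree = -1):
  height(19) = 1 + max(-1, -1) = 0
  height(17) = 1 + max(-1, 0) = 1
  height(4) = 1 + max(-1, 1) = 2
  height(37) = 1 + max(-1, -1) = 0
  height(38) = 1 + max(0, -1) = 1
  height(31) = 1 + max(2, 1) = 3
Height = 3
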